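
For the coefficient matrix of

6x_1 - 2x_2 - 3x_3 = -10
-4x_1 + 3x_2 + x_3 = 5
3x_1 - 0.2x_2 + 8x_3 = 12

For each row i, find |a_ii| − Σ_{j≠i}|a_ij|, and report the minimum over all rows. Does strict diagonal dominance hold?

-2

row 1: |6| − (2+3) = 1
row 2: |3| − (4+1) = -2
row 3: |8| − (3+0.2) = 4.8
minimum over rows = -2 → not strictly diagonally dominant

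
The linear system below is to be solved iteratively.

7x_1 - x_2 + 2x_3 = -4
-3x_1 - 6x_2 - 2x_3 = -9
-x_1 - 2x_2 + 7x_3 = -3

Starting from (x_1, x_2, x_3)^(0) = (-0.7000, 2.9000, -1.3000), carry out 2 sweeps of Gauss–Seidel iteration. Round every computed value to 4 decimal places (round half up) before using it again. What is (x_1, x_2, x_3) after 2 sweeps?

(-0.3459, 1.6317, -0.0118)

Iteration 1:
  x_1 = (-4 - (-1)·2.9000 - (2)·-1.3000) / (7) = 0.2143
  x_2 = (-9 - (-3)·0.2143 - (-2)·-1.3000) / (-6) = 1.8262
  x_3 = (-3 - (-1)·0.2143 - (-2)·1.8262) / (7) = 0.1238
Iteration 2:
  x_1 = (-4 - (-1)·1.8262 - (2)·0.1238) / (7) = -0.3459
  x_2 = (-9 - (-3)·-0.3459 - (-2)·0.1238) / (-6) = 1.6317
  x_3 = (-3 - (-1)·-0.3459 - (-2)·1.6317) / (7) = -0.0118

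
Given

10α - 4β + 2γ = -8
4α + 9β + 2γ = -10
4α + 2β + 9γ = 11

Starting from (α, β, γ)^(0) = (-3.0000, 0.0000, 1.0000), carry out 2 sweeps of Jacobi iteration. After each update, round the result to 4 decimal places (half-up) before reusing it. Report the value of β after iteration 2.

-1.2346

Iteration 1:
  α = (-8 - (-4)·0.0000 - (2)·1.0000) / (10) = -1.0000
  β = (-10 - (4)·-3.0000 - (2)·1.0000) / (9) = 0.0000
  γ = (11 - (4)·-3.0000 - (2)·0.0000) / (9) = 2.5556
Iteration 2:
  α = (-8 - (-4)·0.0000 - (2)·2.5556) / (10) = -1.3111
  β = (-10 - (4)·-1.0000 - (2)·2.5556) / (9) = -1.2346
  γ = (11 - (4)·-1.0000 - (2)·0.0000) / (9) = 1.6667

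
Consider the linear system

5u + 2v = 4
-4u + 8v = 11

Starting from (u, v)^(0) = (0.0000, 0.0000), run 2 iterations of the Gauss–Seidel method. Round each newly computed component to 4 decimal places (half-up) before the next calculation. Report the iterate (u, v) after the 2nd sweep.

Iteration 1:
  u = (4 - (2)·0.0000) / (5) = 0.8000
  v = (11 - (-4)·0.8000) / (8) = 1.7750
Iteration 2:
  u = (4 - (2)·1.7750) / (5) = 0.0900
  v = (11 - (-4)·0.0900) / (8) = 1.4200

(0.0900, 1.4200)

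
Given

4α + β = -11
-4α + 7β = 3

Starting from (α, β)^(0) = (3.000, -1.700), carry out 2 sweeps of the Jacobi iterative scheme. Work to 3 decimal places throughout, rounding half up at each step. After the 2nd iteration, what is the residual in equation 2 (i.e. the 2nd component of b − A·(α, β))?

-3.844

Iteration 1:
  α = (-11 - (1)·-1.700) / (4) = -2.325
  β = (3 - (-4)·3.000) / (7) = 2.143
Iteration 2:
  α = (-11 - (1)·2.143) / (4) = -3.286
  β = (3 - (-4)·-2.325) / (7) = -0.900
Residual b − A·x = (3.044, -3.844)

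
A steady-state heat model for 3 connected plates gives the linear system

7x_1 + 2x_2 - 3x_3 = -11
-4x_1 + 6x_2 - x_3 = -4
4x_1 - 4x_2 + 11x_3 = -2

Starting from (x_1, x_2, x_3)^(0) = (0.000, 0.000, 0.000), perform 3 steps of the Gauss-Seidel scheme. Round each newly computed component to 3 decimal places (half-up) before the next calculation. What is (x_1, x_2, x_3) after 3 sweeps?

(-1.271, -1.563, -0.288)

Iteration 1:
  x_1 = (-11 - (2)·0.000 - (-3)·0.000) / (7) = -1.571
  x_2 = (-4 - (-4)·-1.571 - (-1)·0.000) / (6) = -1.714
  x_3 = (-2 - (4)·-1.571 - (-4)·-1.714) / (11) = -0.234
Iteration 2:
  x_1 = (-11 - (2)·-1.714 - (-3)·-0.234) / (7) = -1.182
  x_2 = (-4 - (-4)·-1.182 - (-1)·-0.234) / (6) = -1.494
  x_3 = (-2 - (4)·-1.182 - (-4)·-1.494) / (11) = -0.295
Iteration 3:
  x_1 = (-11 - (2)·-1.494 - (-3)·-0.295) / (7) = -1.271
  x_2 = (-4 - (-4)·-1.271 - (-1)·-0.295) / (6) = -1.563
  x_3 = (-2 - (4)·-1.271 - (-4)·-1.563) / (11) = -0.288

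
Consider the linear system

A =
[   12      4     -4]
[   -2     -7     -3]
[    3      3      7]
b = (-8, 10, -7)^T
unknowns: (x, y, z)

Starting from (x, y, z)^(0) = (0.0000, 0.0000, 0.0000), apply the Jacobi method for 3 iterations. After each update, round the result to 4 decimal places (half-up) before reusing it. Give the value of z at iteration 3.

-0.4286

Iteration 1:
  x = (-8 - (4)·0.0000 - (-4)·0.0000) / (12) = -0.6667
  y = (10 - (-2)·0.0000 - (-3)·0.0000) / (-7) = -1.4286
  z = (-7 - (3)·0.0000 - (3)·0.0000) / (7) = -1.0000
Iteration 2:
  x = (-8 - (4)·-1.4286 - (-4)·-1.0000) / (12) = -0.5238
  y = (10 - (-2)·-0.6667 - (-3)·-1.0000) / (-7) = -0.8095
  z = (-7 - (3)·-0.6667 - (3)·-1.4286) / (7) = -0.1020
Iteration 3:
  x = (-8 - (4)·-0.8095 - (-4)·-0.1020) / (12) = -0.4308
  y = (10 - (-2)·-0.5238 - (-3)·-0.1020) / (-7) = -1.2352
  z = (-7 - (3)·-0.5238 - (3)·-0.8095) / (7) = -0.4286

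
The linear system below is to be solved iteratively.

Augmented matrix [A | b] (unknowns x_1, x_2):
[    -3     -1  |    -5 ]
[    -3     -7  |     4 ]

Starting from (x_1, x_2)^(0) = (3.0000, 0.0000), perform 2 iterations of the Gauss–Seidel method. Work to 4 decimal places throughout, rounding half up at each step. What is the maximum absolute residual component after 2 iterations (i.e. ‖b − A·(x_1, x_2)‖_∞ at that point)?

0.1838

Iteration 1:
  x_1 = (-5 - (-1)·0.0000) / (-3) = 1.6667
  x_2 = (4 - (-3)·1.6667) / (-7) = -1.2857
Iteration 2:
  x_1 = (-5 - (-1)·-1.2857) / (-3) = 2.0952
  x_2 = (4 - (-3)·2.0952) / (-7) = -1.4694
Residual b − A·x = (-0.1838, -0.0002); ∞-norm = 0.1838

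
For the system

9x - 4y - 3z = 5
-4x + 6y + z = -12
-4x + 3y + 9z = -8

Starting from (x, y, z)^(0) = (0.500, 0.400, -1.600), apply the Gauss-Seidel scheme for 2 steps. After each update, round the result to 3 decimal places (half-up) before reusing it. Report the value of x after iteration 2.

-0.245

Iteration 1:
  x = (5 - (-4)·0.400 - (-3)·-1.600) / (9) = 0.200
  y = (-12 - (-4)·0.200 - (1)·-1.600) / (6) = -1.600
  z = (-8 - (-4)·0.200 - (3)·-1.600) / (9) = -0.267
Iteration 2:
  x = (5 - (-4)·-1.600 - (-3)·-0.267) / (9) = -0.245
  y = (-12 - (-4)·-0.245 - (1)·-0.267) / (6) = -2.119
  z = (-8 - (-4)·-0.245 - (3)·-2.119) / (9) = -0.291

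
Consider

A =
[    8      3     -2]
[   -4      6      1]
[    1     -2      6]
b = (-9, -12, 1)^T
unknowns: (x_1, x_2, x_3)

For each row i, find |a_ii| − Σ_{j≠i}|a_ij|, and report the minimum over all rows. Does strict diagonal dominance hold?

row 1: |8| − (3+2) = 3
row 2: |6| − (4+1) = 1
row 3: |6| − (1+2) = 3
minimum over rows = 1 → strictly diagonally dominant (convergence guaranteed)

1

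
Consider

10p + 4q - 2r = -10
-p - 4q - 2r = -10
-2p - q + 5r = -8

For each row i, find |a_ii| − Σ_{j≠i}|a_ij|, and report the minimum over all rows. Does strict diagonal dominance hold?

row 1: |10| − (4+2) = 4
row 2: |-4| − (1+2) = 1
row 3: |5| − (2+1) = 2
minimum over rows = 1 → strictly diagonally dominant (convergence guaranteed)

1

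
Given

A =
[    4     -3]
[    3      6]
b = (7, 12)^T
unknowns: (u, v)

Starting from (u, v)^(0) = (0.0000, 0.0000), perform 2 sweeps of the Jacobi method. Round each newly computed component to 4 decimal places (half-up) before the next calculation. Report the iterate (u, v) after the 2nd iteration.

Iteration 1:
  u = (7 - (-3)·0.0000) / (4) = 1.7500
  v = (12 - (3)·0.0000) / (6) = 2.0000
Iteration 2:
  u = (7 - (-3)·2.0000) / (4) = 3.2500
  v = (12 - (3)·1.7500) / (6) = 1.1250

(3.2500, 1.1250)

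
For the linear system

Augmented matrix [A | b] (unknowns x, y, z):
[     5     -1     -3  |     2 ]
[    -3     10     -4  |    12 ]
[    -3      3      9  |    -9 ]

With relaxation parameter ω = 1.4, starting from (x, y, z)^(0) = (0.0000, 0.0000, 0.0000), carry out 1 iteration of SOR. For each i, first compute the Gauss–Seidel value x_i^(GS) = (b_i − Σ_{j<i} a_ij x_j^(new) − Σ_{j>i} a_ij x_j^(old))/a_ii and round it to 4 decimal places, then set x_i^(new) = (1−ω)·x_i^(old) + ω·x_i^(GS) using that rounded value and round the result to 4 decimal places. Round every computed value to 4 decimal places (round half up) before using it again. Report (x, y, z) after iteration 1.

(0.5600, 1.9152, -2.0324)

Iteration 1:
  x: GS value = (2 - (-1)·0.0000 - (-3)·0.0000) / (5) = 0.4000;  x ← (1−ω)·0.0000 + ω·0.4000 = 0.5600
  y: GS value = (12 - (-3)·0.5600 - (-4)·0.0000) / (10) = 1.3680;  y ← (1−ω)·0.0000 + ω·1.3680 = 1.9152
  z: GS value = (-9 - (-3)·0.5600 - (3)·1.9152) / (9) = -1.4517;  z ← (1−ω)·0.0000 + ω·-1.4517 = -2.0324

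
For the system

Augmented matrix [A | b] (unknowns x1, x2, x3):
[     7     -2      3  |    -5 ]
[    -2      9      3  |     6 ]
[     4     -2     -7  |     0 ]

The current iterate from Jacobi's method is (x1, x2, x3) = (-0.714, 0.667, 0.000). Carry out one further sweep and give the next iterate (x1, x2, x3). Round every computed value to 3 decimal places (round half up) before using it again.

(-0.524, 0.508, -0.599)

One sweep:
  x1 = (-5 - (-2)·0.667 - (3)·0.000) / (7) = -0.524
  x2 = (6 - (-2)·-0.714 - (3)·0.000) / (9) = 0.508
  x3 = (0 - (4)·-0.714 - (-2)·0.667) / (-7) = -0.599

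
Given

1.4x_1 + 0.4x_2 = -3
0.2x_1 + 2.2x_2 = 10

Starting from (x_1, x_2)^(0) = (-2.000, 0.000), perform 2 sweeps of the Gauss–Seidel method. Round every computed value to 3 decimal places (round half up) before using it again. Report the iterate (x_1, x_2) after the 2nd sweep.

Iteration 1:
  x_1 = (-3 - (0.4)·0.000) / (1.4) = -2.143
  x_2 = (10 - (0.2)·-2.143) / (2.2) = 4.740
Iteration 2:
  x_1 = (-3 - (0.4)·4.740) / (1.4) = -3.497
  x_2 = (10 - (0.2)·-3.497) / (2.2) = 4.863

(-3.497, 4.863)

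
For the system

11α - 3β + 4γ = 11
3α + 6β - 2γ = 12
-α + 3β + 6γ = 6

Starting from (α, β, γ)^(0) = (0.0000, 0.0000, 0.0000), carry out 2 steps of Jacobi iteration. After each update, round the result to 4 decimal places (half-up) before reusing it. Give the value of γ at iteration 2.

0.1667

Iteration 1:
  α = (11 - (-3)·0.0000 - (4)·0.0000) / (11) = 1.0000
  β = (12 - (3)·0.0000 - (-2)·0.0000) / (6) = 2.0000
  γ = (6 - (-1)·0.0000 - (3)·0.0000) / (6) = 1.0000
Iteration 2:
  α = (11 - (-3)·2.0000 - (4)·1.0000) / (11) = 1.1818
  β = (12 - (3)·1.0000 - (-2)·1.0000) / (6) = 1.8333
  γ = (6 - (-1)·1.0000 - (3)·2.0000) / (6) = 0.1667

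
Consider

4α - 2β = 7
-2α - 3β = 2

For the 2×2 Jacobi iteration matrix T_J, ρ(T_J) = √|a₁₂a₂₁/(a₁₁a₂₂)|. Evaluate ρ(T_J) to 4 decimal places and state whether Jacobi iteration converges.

0.5774

a₁₂a₂₁/(a₁₁a₂₂) = (-2)·(-2) / ((4)·(-3)) = -0.333333
ρ = √|-0.333333| = √0.333333 = 0.5774
ρ < 1, so Jacobi converges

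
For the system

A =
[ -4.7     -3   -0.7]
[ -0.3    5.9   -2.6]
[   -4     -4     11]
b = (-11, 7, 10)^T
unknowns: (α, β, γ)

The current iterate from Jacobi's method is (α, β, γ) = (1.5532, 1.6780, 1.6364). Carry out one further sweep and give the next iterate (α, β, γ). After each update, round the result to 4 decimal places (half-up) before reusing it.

(1.0256, 1.9865, 2.0841)

One sweep:
  α = (-11 - (-3)·1.6780 - (-0.7)·1.6364) / (-4.7) = 1.0256
  β = (7 - (-0.3)·1.5532 - (-2.6)·1.6364) / (5.9) = 1.9865
  γ = (10 - (-4)·1.5532 - (-4)·1.6780) / (11) = 2.0841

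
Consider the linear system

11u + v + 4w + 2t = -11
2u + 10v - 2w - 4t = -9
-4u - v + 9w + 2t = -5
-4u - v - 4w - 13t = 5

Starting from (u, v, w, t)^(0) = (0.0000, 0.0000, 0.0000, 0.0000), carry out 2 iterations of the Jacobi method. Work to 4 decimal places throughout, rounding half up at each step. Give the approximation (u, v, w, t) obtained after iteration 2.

Iteration 1:
  u = (-11 - (1)·0.0000 - (4)·0.0000 - (2)·0.0000) / (11) = -1.0000
  v = (-9 - (2)·0.0000 - (-2)·0.0000 - (-4)·0.0000) / (10) = -0.9000
  w = (-5 - (-4)·0.0000 - (-1)·0.0000 - (2)·0.0000) / (9) = -0.5556
  t = (5 - (-4)·0.0000 - (-1)·0.0000 - (-4)·0.0000) / (-13) = -0.3846
Iteration 2:
  u = (-11 - (1)·-0.9000 - (4)·-0.5556 - (2)·-0.3846) / (11) = -0.6462
  v = (-9 - (2)·-1.0000 - (-2)·-0.5556 - (-4)·-0.3846) / (10) = -0.9650
  w = (-5 - (-4)·-1.0000 - (-1)·-0.9000 - (2)·-0.3846) / (9) = -1.0145
  t = (5 - (-4)·-1.0000 - (-1)·-0.9000 - (-4)·-0.5556) / (-13) = 0.1633

(-0.6462, -0.9650, -1.0145, 0.1633)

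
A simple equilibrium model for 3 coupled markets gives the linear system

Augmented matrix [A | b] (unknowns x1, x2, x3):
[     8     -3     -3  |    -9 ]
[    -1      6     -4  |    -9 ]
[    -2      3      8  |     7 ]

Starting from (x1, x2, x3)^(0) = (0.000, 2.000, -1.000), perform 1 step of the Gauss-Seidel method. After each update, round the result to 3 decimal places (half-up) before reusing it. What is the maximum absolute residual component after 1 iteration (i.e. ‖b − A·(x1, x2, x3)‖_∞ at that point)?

Iteration 1:
  x1 = (-9 - (-3)·2.000 - (-3)·-1.000) / (8) = -0.750
  x2 = (-9 - (-1)·-0.750 - (-4)·-1.000) / (6) = -2.292
  x3 = (7 - (-2)·-0.750 - (3)·-2.292) / (8) = 1.547
Residual b − A·x = (-5.235, 10.190, 0.000); ∞-norm = 10.190

10.190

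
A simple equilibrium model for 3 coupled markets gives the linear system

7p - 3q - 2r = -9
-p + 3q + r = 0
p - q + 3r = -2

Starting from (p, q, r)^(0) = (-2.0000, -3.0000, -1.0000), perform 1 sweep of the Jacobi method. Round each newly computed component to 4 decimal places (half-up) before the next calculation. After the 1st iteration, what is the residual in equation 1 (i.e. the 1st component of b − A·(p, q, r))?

Iteration 1:
  p = (-9 - (-3)·-3.0000 - (-2)·-1.0000) / (7) = -2.8571
  q = (0 - (-1)·-2.0000 - (1)·-1.0000) / (3) = -0.3333
  r = (-2 - (1)·-2.0000 - (-1)·-3.0000) / (3) = -1.0000
Residual b − A·x = (7.9998, -0.8572, 3.5238)

7.9998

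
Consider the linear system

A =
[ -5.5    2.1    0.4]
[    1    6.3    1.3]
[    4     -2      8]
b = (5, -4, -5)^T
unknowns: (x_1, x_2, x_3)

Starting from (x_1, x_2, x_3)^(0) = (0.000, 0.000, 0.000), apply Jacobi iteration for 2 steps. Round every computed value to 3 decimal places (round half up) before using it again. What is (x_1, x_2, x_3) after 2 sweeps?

(-1.197, -0.362, -0.329)

Iteration 1:
  x_1 = (5 - (2.1)·0.000 - (0.4)·0.000) / (-5.5) = -0.909
  x_2 = (-4 - (1)·0.000 - (1.3)·0.000) / (6.3) = -0.635
  x_3 = (-5 - (4)·0.000 - (-2)·0.000) / (8) = -0.625
Iteration 2:
  x_1 = (5 - (2.1)·-0.635 - (0.4)·-0.625) / (-5.5) = -1.197
  x_2 = (-4 - (1)·-0.909 - (1.3)·-0.625) / (6.3) = -0.362
  x_3 = (-5 - (4)·-0.909 - (-2)·-0.635) / (8) = -0.329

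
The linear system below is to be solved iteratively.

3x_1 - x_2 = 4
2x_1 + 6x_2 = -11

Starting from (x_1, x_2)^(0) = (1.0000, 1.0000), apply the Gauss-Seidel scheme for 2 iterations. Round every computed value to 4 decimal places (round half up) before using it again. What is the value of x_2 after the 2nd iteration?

-2.0123

Iteration 1:
  x_1 = (4 - (-1)·1.0000) / (3) = 1.6667
  x_2 = (-11 - (2)·1.6667) / (6) = -2.3889
Iteration 2:
  x_1 = (4 - (-1)·-2.3889) / (3) = 0.5370
  x_2 = (-11 - (2)·0.5370) / (6) = -2.0123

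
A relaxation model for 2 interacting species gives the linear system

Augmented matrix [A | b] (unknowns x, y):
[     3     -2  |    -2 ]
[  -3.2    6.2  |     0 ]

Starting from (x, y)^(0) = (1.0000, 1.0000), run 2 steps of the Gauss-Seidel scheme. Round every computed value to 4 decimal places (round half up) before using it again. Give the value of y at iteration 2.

Iteration 1:
  x = (-2 - (-2)·1.0000) / (3) = 0.0000
  y = (0 - (-3.2)·0.0000) / (6.2) = 0.0000
Iteration 2:
  x = (-2 - (-2)·0.0000) / (3) = -0.6667
  y = (0 - (-3.2)·-0.6667) / (6.2) = -0.3441

-0.3441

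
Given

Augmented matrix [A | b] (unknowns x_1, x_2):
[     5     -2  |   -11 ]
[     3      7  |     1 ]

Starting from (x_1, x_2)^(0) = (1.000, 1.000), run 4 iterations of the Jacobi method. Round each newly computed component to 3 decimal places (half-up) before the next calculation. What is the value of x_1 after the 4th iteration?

Iteration 1:
  x_1 = (-11 - (-2)·1.000) / (5) = -1.800
  x_2 = (1 - (3)·1.000) / (7) = -0.286
Iteration 2:
  x_1 = (-11 - (-2)·-0.286) / (5) = -2.314
  x_2 = (1 - (3)·-1.800) / (7) = 0.914
Iteration 3:
  x_1 = (-11 - (-2)·0.914) / (5) = -1.834
  x_2 = (1 - (3)·-2.314) / (7) = 1.135
Iteration 4:
  x_1 = (-11 - (-2)·1.135) / (5) = -1.746
  x_2 = (1 - (3)·-1.834) / (7) = 0.929

-1.746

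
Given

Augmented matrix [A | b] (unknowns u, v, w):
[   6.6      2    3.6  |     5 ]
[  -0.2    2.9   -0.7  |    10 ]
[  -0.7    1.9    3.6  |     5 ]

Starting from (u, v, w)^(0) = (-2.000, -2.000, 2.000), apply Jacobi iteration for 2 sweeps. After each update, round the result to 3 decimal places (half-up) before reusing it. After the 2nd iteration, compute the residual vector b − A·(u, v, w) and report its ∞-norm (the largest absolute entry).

9.076

Iteration 1:
  u = (5 - (2)·-2.000 - (3.6)·2.000) / (6.6) = 0.273
  v = (10 - (-0.2)·-2.000 - (-0.7)·2.000) / (2.9) = 3.793
  w = (5 - (-0.7)·-2.000 - (1.9)·-2.000) / (3.6) = 2.056
Iteration 2:
  u = (5 - (2)·3.793 - (3.6)·2.056) / (6.6) = -1.513
  v = (10 - (-0.2)·0.273 - (-0.7)·2.056) / (2.9) = 3.963
  w = (5 - (-0.7)·0.273 - (1.9)·3.793) / (3.6) = -0.560
Residual b − A·x = (9.076, -2.187, -1.573); ∞-norm = 9.076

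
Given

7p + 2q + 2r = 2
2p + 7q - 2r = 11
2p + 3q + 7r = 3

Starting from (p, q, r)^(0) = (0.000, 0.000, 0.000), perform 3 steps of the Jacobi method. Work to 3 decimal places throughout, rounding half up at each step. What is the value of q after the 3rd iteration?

Iteration 1:
  p = (2 - (2)·0.000 - (2)·0.000) / (7) = 0.286
  q = (11 - (2)·0.000 - (-2)·0.000) / (7) = 1.571
  r = (3 - (2)·0.000 - (3)·0.000) / (7) = 0.429
Iteration 2:
  p = (2 - (2)·1.571 - (2)·0.429) / (7) = -0.286
  q = (11 - (2)·0.286 - (-2)·0.429) / (7) = 1.612
  r = (3 - (2)·0.286 - (3)·1.571) / (7) = -0.326
Iteration 3:
  p = (2 - (2)·1.612 - (2)·-0.326) / (7) = -0.082
  q = (11 - (2)·-0.286 - (-2)·-0.326) / (7) = 1.560
  r = (3 - (2)·-0.286 - (3)·1.612) / (7) = -0.181

1.560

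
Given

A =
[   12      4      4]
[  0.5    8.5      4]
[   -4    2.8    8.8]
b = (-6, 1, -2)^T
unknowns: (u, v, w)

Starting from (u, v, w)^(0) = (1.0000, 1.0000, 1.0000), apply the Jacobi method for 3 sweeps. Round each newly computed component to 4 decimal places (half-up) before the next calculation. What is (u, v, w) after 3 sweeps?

Iteration 1:
  u = (-6 - (4)·1.0000 - (4)·1.0000) / (12) = -1.1667
  v = (1 - (0.5)·1.0000 - (4)·1.0000) / (8.5) = -0.4118
  w = (-2 - (-4)·1.0000 - (2.8)·1.0000) / (8.8) = -0.0909
Iteration 2:
  u = (-6 - (4)·-0.4118 - (4)·-0.0909) / (12) = -0.3324
  v = (1 - (0.5)·-1.1667 - (4)·-0.0909) / (8.5) = 0.2291
  w = (-2 - (-4)·-1.1667 - (2.8)·-0.4118) / (8.8) = -0.6266
Iteration 3:
  u = (-6 - (4)·0.2291 - (4)·-0.6266) / (12) = -0.3675
  v = (1 - (0.5)·-0.3324 - (4)·-0.6266) / (8.5) = 0.4321
  w = (-2 - (-4)·-0.3324 - (2.8)·0.2291) / (8.8) = -0.4513

(-0.3675, 0.4321, -0.4513)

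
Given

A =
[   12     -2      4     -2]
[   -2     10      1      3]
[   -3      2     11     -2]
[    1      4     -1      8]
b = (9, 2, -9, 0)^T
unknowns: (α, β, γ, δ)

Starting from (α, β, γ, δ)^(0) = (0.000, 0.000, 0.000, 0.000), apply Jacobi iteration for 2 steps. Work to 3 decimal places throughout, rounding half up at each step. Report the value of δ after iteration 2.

-0.296

Iteration 1:
  α = (9 - (-2)·0.000 - (4)·0.000 - (-2)·0.000) / (12) = 0.750
  β = (2 - (-2)·0.000 - (1)·0.000 - (3)·0.000) / (10) = 0.200
  γ = (-9 - (-3)·0.000 - (2)·0.000 - (-2)·0.000) / (11) = -0.818
  δ = (0 - (1)·0.000 - (4)·0.000 - (-1)·0.000) / (8) = 0.000
Iteration 2:
  α = (9 - (-2)·0.200 - (4)·-0.818 - (-2)·0.000) / (12) = 1.056
  β = (2 - (-2)·0.750 - (1)·-0.818 - (3)·0.000) / (10) = 0.432
  γ = (-9 - (-3)·0.750 - (2)·0.200 - (-2)·0.000) / (11) = -0.650
  δ = (0 - (1)·0.750 - (4)·0.200 - (-1)·-0.818) / (8) = -0.296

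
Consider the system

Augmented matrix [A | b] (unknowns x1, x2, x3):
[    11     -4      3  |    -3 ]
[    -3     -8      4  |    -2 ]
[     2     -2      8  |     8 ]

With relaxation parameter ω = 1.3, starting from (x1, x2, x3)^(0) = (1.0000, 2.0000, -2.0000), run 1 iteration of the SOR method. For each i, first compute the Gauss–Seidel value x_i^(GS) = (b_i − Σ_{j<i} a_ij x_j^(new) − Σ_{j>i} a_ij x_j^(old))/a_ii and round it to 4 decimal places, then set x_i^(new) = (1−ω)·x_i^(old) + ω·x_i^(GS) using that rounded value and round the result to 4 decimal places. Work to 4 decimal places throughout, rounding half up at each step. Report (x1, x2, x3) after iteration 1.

(1.0000, -2.0625, 0.9047)

Iteration 1:
  x1: GS value = (-3 - (-4)·2.0000 - (3)·-2.0000) / (11) = 1.0000;  x1 ← (1−ω)·1.0000 + ω·1.0000 = 1.0000
  x2: GS value = (-2 - (-3)·1.0000 - (4)·-2.0000) / (-8) = -1.1250;  x2 ← (1−ω)·2.0000 + ω·-1.1250 = -2.0625
  x3: GS value = (8 - (2)·1.0000 - (-2)·-2.0625) / (8) = 0.2344;  x3 ← (1−ω)·-2.0000 + ω·0.2344 = 0.9047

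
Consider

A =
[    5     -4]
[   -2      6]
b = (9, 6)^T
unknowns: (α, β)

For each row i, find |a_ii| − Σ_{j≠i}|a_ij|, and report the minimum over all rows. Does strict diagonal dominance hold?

row 1: |5| − (4) = 1
row 2: |6| − (2) = 4
minimum over rows = 1 → strictly diagonally dominant (convergence guaranteed)

1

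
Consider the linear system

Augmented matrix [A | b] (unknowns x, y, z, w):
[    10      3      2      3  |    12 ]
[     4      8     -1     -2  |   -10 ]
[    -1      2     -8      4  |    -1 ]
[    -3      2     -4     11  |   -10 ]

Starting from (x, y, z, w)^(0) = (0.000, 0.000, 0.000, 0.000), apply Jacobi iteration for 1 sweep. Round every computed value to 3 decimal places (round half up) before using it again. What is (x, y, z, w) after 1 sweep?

Iteration 1:
  x = (12 - (3)·0.000 - (2)·0.000 - (3)·0.000) / (10) = 1.200
  y = (-10 - (4)·0.000 - (-1)·0.000 - (-2)·0.000) / (8) = -1.250
  z = (-1 - (-1)·0.000 - (2)·0.000 - (4)·0.000) / (-8) = 0.125
  w = (-10 - (-3)·0.000 - (2)·0.000 - (-4)·0.000) / (11) = -0.909

(1.200, -1.250, 0.125, -0.909)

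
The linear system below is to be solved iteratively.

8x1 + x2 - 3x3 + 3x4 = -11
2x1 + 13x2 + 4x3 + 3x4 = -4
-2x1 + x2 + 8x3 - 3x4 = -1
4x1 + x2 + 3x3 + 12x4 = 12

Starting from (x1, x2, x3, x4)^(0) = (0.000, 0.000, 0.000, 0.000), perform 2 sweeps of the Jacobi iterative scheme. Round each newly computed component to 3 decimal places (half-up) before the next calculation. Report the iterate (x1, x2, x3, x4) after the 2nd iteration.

Iteration 1:
  x1 = (-11 - (1)·0.000 - (-3)·0.000 - (3)·0.000) / (8) = -1.375
  x2 = (-4 - (2)·0.000 - (4)·0.000 - (3)·0.000) / (13) = -0.308
  x3 = (-1 - (-2)·0.000 - (1)·0.000 - (-3)·0.000) / (8) = -0.125
  x4 = (12 - (4)·0.000 - (1)·0.000 - (3)·0.000) / (12) = 1.000
Iteration 2:
  x1 = (-11 - (1)·-0.308 - (-3)·-0.125 - (3)·1.000) / (8) = -1.758
  x2 = (-4 - (2)·-1.375 - (4)·-0.125 - (3)·1.000) / (13) = -0.288
  x3 = (-1 - (-2)·-1.375 - (1)·-0.308 - (-3)·1.000) / (8) = -0.055
  x4 = (12 - (4)·-1.375 - (1)·-0.308 - (3)·-0.125) / (12) = 1.515

(-1.758, -0.288, -0.055, 1.515)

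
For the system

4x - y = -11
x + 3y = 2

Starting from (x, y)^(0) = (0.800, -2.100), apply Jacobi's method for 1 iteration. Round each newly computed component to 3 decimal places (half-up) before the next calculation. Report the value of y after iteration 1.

Iteration 1:
  x = (-11 - (-1)·-2.100) / (4) = -3.275
  y = (2 - (1)·0.800) / (3) = 0.400

0.400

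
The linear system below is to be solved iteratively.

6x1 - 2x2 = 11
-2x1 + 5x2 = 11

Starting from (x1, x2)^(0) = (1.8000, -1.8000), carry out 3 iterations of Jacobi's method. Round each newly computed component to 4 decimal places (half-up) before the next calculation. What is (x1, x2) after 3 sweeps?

Iteration 1:
  x1 = (11 - (-2)·-1.8000) / (6) = 1.2333
  x2 = (11 - (-2)·1.8000) / (5) = 2.9200
Iteration 2:
  x1 = (11 - (-2)·2.9200) / (6) = 2.8067
  x2 = (11 - (-2)·1.2333) / (5) = 2.6933
Iteration 3:
  x1 = (11 - (-2)·2.6933) / (6) = 2.7311
  x2 = (11 - (-2)·2.8067) / (5) = 3.3227

(2.7311, 3.3227)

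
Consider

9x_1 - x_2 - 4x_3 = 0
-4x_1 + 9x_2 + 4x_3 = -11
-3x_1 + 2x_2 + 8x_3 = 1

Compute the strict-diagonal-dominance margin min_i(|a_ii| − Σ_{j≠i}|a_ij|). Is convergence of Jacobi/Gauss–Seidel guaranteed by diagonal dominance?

1

row 1: |9| − (1+4) = 4
row 2: |9| − (4+4) = 1
row 3: |8| − (3+2) = 3
minimum over rows = 1 → strictly diagonally dominant (convergence guaranteed)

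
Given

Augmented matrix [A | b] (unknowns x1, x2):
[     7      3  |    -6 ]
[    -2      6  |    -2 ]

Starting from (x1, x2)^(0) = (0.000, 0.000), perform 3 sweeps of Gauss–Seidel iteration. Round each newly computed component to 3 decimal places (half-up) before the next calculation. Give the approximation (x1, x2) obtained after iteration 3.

(-0.630, -0.543)

Iteration 1:
  x1 = (-6 - (3)·0.000) / (7) = -0.857
  x2 = (-2 - (-2)·-0.857) / (6) = -0.619
Iteration 2:
  x1 = (-6 - (3)·-0.619) / (7) = -0.592
  x2 = (-2 - (-2)·-0.592) / (6) = -0.531
Iteration 3:
  x1 = (-6 - (3)·-0.531) / (7) = -0.630
  x2 = (-2 - (-2)·-0.630) / (6) = -0.543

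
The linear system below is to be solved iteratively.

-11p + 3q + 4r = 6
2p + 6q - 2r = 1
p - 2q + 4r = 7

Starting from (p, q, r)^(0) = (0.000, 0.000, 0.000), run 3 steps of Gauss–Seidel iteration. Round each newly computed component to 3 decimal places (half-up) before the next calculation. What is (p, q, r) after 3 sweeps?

Iteration 1:
  p = (6 - (3)·0.000 - (4)·0.000) / (-11) = -0.545
  q = (1 - (2)·-0.545 - (-2)·0.000) / (6) = 0.348
  r = (7 - (1)·-0.545 - (-2)·0.348) / (4) = 2.060
Iteration 2:
  p = (6 - (3)·0.348 - (4)·2.060) / (-11) = 0.299
  q = (1 - (2)·0.299 - (-2)·2.060) / (6) = 0.754
  r = (7 - (1)·0.299 - (-2)·0.754) / (4) = 2.052
Iteration 3:
  p = (6 - (3)·0.754 - (4)·2.052) / (-11) = 0.406
  q = (1 - (2)·0.406 - (-2)·2.052) / (6) = 0.715
  r = (7 - (1)·0.406 - (-2)·0.715) / (4) = 2.006

(0.406, 0.715, 2.006)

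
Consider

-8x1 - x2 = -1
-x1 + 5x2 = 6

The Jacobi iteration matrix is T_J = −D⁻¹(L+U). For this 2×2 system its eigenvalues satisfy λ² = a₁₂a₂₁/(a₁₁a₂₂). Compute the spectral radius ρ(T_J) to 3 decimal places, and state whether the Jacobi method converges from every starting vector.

0.158

a₁₂a₂₁/(a₁₁a₂₂) = (-1)·(-1) / ((-8)·(5)) = -0.025000
ρ = √|-0.025000| = √0.025000 = 0.158
ρ < 1, so Jacobi converges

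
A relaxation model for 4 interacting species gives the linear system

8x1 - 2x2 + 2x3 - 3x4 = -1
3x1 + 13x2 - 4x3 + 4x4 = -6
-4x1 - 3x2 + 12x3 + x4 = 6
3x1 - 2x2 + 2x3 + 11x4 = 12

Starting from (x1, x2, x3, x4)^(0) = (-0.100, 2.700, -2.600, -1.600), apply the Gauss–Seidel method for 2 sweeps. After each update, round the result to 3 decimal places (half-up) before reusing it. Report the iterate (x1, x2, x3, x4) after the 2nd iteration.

(-0.259, -0.416, 0.255, 1.040)

Iteration 1:
  x1 = (-1 - (-2)·2.700 - (2)·-2.600 - (-3)·-1.600) / (8) = 0.600
  x2 = (-6 - (3)·0.600 - (-4)·-2.600 - (4)·-1.600) / (13) = -0.908
  x3 = (6 - (-4)·0.600 - (-3)·-0.908 - (1)·-1.600) / (12) = 0.606
  x4 = (12 - (3)·0.600 - (-2)·-0.908 - (2)·0.606) / (11) = 0.652
Iteration 2:
  x1 = (-1 - (-2)·-0.908 - (2)·0.606 - (-3)·0.652) / (8) = -0.259
  x2 = (-6 - (3)·-0.259 - (-4)·0.606 - (4)·0.652) / (13) = -0.416
  x3 = (6 - (-4)·-0.259 - (-3)·-0.416 - (1)·0.652) / (12) = 0.255
  x4 = (12 - (3)·-0.259 - (-2)·-0.416 - (2)·0.255) / (11) = 1.040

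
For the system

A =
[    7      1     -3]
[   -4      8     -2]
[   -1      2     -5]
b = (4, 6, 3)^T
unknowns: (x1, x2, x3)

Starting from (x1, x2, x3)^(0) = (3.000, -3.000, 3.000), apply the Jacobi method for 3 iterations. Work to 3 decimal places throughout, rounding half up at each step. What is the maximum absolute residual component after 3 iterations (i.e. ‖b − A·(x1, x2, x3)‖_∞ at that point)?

5.236

Iteration 1:
  x1 = (4 - (1)·-3.000 - (-3)·3.000) / (7) = 2.286
  x2 = (6 - (-4)·3.000 - (-2)·3.000) / (8) = 3.000
  x3 = (3 - (-1)·3.000 - (2)·-3.000) / (-5) = -2.400
Iteration 2:
  x1 = (4 - (1)·3.000 - (-3)·-2.400) / (7) = -0.886
  x2 = (6 - (-4)·2.286 - (-2)·-2.400) / (8) = 1.293
  x3 = (3 - (-1)·2.286 - (2)·3.000) / (-5) = 0.143
Iteration 3:
  x1 = (4 - (1)·1.293 - (-3)·0.143) / (7) = 0.448
  x2 = (6 - (-4)·-0.886 - (-2)·0.143) / (8) = 0.343
  x3 = (3 - (-1)·-0.886 - (2)·1.293) / (-5) = 0.094
Residual b − A·x = (0.803, 5.236, 3.232); ∞-norm = 5.236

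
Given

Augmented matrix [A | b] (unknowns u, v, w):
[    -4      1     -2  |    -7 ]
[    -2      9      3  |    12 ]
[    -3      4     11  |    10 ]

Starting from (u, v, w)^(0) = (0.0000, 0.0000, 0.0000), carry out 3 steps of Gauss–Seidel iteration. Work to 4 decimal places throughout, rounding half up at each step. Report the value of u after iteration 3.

Iteration 1:
  u = (-7 - (1)·0.0000 - (-2)·0.0000) / (-4) = 1.7500
  v = (12 - (-2)·1.7500 - (3)·0.0000) / (9) = 1.7222
  w = (10 - (-3)·1.7500 - (4)·1.7222) / (11) = 0.7601
Iteration 2:
  u = (-7 - (1)·1.7222 - (-2)·0.7601) / (-4) = 1.8005
  v = (12 - (-2)·1.8005 - (3)·0.7601) / (9) = 1.4801
  w = (10 - (-3)·1.8005 - (4)·1.4801) / (11) = 0.8619
Iteration 3:
  u = (-7 - (1)·1.4801 - (-2)·0.8619) / (-4) = 1.6891
  v = (12 - (-2)·1.6891 - (3)·0.8619) / (9) = 1.4214
  w = (10 - (-3)·1.6891 - (4)·1.4214) / (11) = 0.8529

1.6891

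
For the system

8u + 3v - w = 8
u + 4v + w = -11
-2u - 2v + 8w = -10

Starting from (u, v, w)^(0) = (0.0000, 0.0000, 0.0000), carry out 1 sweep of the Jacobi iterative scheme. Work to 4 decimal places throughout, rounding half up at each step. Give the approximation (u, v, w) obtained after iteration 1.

Iteration 1:
  u = (8 - (3)·0.0000 - (-1)·0.0000) / (8) = 1.0000
  v = (-11 - (1)·0.0000 - (1)·0.0000) / (4) = -2.7500
  w = (-10 - (-2)·0.0000 - (-2)·0.0000) / (8) = -1.2500

(1.0000, -2.7500, -1.2500)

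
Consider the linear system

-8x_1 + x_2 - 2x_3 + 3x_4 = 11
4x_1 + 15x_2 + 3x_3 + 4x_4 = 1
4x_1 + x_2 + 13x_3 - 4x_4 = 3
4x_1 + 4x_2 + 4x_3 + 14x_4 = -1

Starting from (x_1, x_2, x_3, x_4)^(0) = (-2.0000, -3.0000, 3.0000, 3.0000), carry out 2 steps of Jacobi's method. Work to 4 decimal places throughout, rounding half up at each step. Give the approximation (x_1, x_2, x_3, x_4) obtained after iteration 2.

Iteration 1:
  x_1 = (11 - (1)·-3.0000 - (-2)·3.0000 - (3)·3.0000) / (-8) = -1.3750
  x_2 = (1 - (4)·-2.0000 - (3)·3.0000 - (4)·3.0000) / (15) = -0.8000
  x_3 = (3 - (4)·-2.0000 - (1)·-3.0000 - (-4)·3.0000) / (13) = 2.0000
  x_4 = (-1 - (4)·-2.0000 - (4)·-3.0000 - (4)·3.0000) / (14) = 0.5000
Iteration 2:
  x_1 = (11 - (1)·-0.8000 - (-2)·2.0000 - (3)·0.5000) / (-8) = -1.7875
  x_2 = (1 - (4)·-1.3750 - (3)·2.0000 - (4)·0.5000) / (15) = -0.1000
  x_3 = (3 - (4)·-1.3750 - (1)·-0.8000 - (-4)·0.5000) / (13) = 0.8692
  x_4 = (-1 - (4)·-1.3750 - (4)·-0.8000 - (4)·2.0000) / (14) = -0.0214

(-1.7875, -0.1000, 0.8692, -0.0214)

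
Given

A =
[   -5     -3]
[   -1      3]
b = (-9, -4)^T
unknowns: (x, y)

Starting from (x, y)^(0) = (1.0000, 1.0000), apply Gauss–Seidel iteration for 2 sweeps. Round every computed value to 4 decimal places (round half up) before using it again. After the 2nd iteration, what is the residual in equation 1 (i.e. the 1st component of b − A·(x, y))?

1.1599

Iteration 1:
  x = (-9 - (-3)·1.0000) / (-5) = 1.2000
  y = (-4 - (-1)·1.2000) / (3) = -0.9333
Iteration 2:
  x = (-9 - (-3)·-0.9333) / (-5) = 2.3600
  y = (-4 - (-1)·2.3600) / (3) = -0.5467
Residual b − A·x = (1.1599, 0.0001)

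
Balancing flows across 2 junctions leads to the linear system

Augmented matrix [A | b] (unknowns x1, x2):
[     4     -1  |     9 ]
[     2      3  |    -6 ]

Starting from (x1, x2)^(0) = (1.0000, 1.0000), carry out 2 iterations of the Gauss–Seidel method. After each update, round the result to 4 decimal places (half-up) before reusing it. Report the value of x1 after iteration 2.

Iteration 1:
  x1 = (9 - (-1)·1.0000) / (4) = 2.5000
  x2 = (-6 - (2)·2.5000) / (3) = -3.6667
Iteration 2:
  x1 = (9 - (-1)·-3.6667) / (4) = 1.3333
  x2 = (-6 - (2)·1.3333) / (3) = -2.8889

1.3333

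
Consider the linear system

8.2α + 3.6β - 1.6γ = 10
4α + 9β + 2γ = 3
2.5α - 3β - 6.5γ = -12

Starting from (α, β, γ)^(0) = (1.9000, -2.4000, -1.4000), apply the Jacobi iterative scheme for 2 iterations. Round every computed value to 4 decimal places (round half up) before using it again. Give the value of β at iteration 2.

Iteration 1:
  α = (10 - (3.6)·-2.4000 - (-1.6)·-1.4000) / (8.2) = 2.0000
  β = (3 - (4)·1.9000 - (2)·-1.4000) / (9) = -0.2000
  γ = (-12 - (2.5)·1.9000 - (-3)·-2.4000) / (-6.5) = 3.6846
Iteration 2:
  α = (10 - (3.6)·-0.2000 - (-1.6)·3.6846) / (8.2) = 2.0263
  β = (3 - (4)·2.0000 - (2)·3.6846) / (9) = -1.3744
  γ = (-12 - (2.5)·2.0000 - (-3)·-0.2000) / (-6.5) = 2.7077

-1.3744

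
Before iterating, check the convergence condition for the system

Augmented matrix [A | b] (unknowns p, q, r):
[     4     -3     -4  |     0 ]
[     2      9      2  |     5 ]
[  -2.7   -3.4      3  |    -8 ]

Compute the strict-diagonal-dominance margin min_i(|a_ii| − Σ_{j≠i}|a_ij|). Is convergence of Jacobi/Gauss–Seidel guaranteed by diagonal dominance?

-3.1

row 1: |4| − (3+4) = -3
row 2: |9| − (2+2) = 5
row 3: |3| − (2.7+3.4) = -3.1
minimum over rows = -3.1 → not strictly diagonally dominant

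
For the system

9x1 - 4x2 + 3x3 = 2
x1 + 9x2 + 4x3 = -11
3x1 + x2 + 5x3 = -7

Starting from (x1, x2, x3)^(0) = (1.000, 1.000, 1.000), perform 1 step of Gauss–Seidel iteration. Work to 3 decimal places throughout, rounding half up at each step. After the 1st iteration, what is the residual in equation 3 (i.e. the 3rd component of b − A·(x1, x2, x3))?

0.000

Iteration 1:
  x1 = (2 - (-4)·1.000 - (3)·1.000) / (9) = 0.333
  x2 = (-11 - (1)·0.333 - (4)·1.000) / (9) = -1.704
  x3 = (-7 - (3)·0.333 - (1)·-1.704) / (5) = -1.259
Residual b − A·x = (-4.036, 9.039, 0.000)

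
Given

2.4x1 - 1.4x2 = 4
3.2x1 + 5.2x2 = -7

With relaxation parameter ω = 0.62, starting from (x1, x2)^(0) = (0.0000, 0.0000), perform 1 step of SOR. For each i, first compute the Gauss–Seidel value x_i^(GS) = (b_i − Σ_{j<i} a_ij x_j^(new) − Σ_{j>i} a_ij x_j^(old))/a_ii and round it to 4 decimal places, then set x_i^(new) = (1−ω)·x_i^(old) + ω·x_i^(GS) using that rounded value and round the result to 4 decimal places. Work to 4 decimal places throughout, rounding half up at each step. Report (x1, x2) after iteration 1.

(1.0334, -1.2289)

Iteration 1:
  x1: GS value = (4 - (-1.4)·0.0000) / (2.4) = 1.6667;  x1 ← (1−ω)·0.0000 + ω·1.6667 = 1.0334
  x2: GS value = (-7 - (3.2)·1.0334) / (5.2) = -1.9821;  x2 ← (1−ω)·0.0000 + ω·-1.9821 = -1.2289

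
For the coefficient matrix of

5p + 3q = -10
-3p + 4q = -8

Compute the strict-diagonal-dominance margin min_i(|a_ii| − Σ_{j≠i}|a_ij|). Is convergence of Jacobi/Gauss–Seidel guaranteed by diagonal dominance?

row 1: |5| − (3) = 2
row 2: |4| − (3) = 1
minimum over rows = 1 → strictly diagonally dominant (convergence guaranteed)

1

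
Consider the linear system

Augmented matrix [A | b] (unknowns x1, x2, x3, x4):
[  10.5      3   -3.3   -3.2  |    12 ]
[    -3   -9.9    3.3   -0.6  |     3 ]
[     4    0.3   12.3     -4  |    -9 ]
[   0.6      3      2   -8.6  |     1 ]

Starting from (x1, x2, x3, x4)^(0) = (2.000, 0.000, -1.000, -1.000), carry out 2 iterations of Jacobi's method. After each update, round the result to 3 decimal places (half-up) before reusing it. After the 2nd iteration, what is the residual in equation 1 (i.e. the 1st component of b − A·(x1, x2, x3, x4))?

Iteration 1:
  x1 = (12 - (3)·0.000 - (-3.3)·-1.000 - (-3.2)·-1.000) / (10.5) = 0.524
  x2 = (3 - (-3)·2.000 - (3.3)·-1.000 - (-0.6)·-1.000) / (-9.9) = -1.182
  x3 = (-9 - (4)·2.000 - (0.3)·0.000 - (-4)·-1.000) / (12.3) = -1.707
  x4 = (1 - (0.6)·2.000 - (3)·0.000 - (2)·-1.000) / (-8.6) = -0.209
Iteration 2:
  x1 = (12 - (3)·-1.182 - (-3.3)·-1.707 - (-3.2)·-0.209) / (10.5) = 0.880
  x2 = (3 - (-3)·0.524 - (3.3)·-1.707 - (-0.6)·-0.209) / (-9.9) = -1.018
  x3 = (-9 - (4)·0.524 - (0.3)·-1.182 - (-4)·-0.209) / (12.3) = -0.941
  x4 = (1 - (0.6)·0.524 - (3)·-1.182 - (2)·-1.707) / (-8.6) = -0.889
Residual b − A·x = (-0.136, -1.866, -4.196, -2.237)

-0.136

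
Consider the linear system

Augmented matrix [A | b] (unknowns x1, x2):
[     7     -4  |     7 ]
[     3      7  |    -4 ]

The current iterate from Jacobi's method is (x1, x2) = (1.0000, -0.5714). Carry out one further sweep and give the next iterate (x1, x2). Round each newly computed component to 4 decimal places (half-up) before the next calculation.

(0.6735, -1.0000)

One sweep:
  x1 = (7 - (-4)·-0.5714) / (7) = 0.6735
  x2 = (-4 - (3)·1.0000) / (7) = -1.0000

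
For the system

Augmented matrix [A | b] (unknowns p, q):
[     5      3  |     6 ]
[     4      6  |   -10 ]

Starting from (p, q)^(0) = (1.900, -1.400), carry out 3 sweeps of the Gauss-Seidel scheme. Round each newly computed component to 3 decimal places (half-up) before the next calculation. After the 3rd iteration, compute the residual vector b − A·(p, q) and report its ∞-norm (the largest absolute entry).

0.781

Iteration 1:
  p = (6 - (3)·-1.400) / (5) = 2.040
  q = (-10 - (4)·2.040) / (6) = -3.027
Iteration 2:
  p = (6 - (3)·-3.027) / (5) = 3.016
  q = (-10 - (4)·3.016) / (6) = -3.677
Iteration 3:
  p = (6 - (3)·-3.677) / (5) = 3.406
  q = (-10 - (4)·3.406) / (6) = -3.937
Residual b − A·x = (0.781, -0.002); ∞-norm = 0.781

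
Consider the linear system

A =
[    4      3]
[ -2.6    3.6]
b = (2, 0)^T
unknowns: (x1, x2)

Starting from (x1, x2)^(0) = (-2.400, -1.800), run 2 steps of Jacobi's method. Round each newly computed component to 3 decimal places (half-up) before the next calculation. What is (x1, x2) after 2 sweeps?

Iteration 1:
  x1 = (2 - (3)·-1.800) / (4) = 1.850
  x2 = (0 - (-2.6)·-2.400) / (3.6) = -1.733
Iteration 2:
  x1 = (2 - (3)·-1.733) / (4) = 1.800
  x2 = (0 - (-2.6)·1.850) / (3.6) = 1.336

(1.800, 1.336)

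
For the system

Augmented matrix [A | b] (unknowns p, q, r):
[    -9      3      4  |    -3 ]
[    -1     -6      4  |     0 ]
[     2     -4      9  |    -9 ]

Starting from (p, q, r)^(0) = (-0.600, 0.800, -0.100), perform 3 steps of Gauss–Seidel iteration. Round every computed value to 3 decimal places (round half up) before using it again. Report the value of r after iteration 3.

-1.235

Iteration 1:
  p = (-3 - (3)·0.800 - (4)·-0.100) / (-9) = 0.556
  q = (0 - (-1)·0.556 - (4)·-0.100) / (-6) = -0.159
  r = (-9 - (2)·0.556 - (-4)·-0.159) / (9) = -1.194
Iteration 2:
  p = (-3 - (3)·-0.159 - (4)·-1.194) / (-9) = -0.250
  q = (0 - (-1)·-0.250 - (4)·-1.194) / (-6) = -0.754
  r = (-9 - (2)·-0.250 - (-4)·-0.754) / (9) = -1.280
Iteration 3:
  p = (-3 - (3)·-0.754 - (4)·-1.280) / (-9) = -0.487
  q = (0 - (-1)·-0.487 - (4)·-1.280) / (-6) = -0.772
  r = (-9 - (2)·-0.487 - (-4)·-0.772) / (9) = -1.235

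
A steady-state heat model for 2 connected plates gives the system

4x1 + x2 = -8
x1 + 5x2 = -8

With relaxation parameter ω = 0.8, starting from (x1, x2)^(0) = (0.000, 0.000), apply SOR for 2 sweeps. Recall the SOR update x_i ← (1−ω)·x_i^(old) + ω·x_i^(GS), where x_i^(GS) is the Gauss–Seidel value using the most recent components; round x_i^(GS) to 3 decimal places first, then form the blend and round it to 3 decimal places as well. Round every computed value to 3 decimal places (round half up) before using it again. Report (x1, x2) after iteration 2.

(-1.715, -1.210)

Iteration 1:
  x1: GS value = (-8 - (1)·0.000) / (4) = -2.000;  x1 ← (1−ω)·0.000 + ω·-2.000 = -1.600
  x2: GS value = (-8 - (1)·-1.600) / (5) = -1.280;  x2 ← (1−ω)·0.000 + ω·-1.280 = -1.024
Iteration 2:
  x1: GS value = (-8 - (1)·-1.024) / (4) = -1.744;  x1 ← (1−ω)·-1.600 + ω·-1.744 = -1.715
  x2: GS value = (-8 - (1)·-1.715) / (5) = -1.257;  x2 ← (1−ω)·-1.024 + ω·-1.257 = -1.210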